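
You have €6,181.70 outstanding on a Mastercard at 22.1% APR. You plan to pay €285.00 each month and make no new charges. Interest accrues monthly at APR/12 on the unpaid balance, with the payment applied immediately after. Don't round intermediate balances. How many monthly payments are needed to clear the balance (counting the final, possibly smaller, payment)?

Monthly rate r = 22.1%/12 = 1.84167% = 0.0184167.
Recurrence: B ← B·(1+r) − €285.00.
Month 1: interest €113.85; balance after payment €6,010.55.
Month 2: interest €110.69; balance after payment €5,836.24.
Closed form: n = −ln(1 − rB₀/P)/ln(1+r) = −ln(0.60054)/ln(1.01842) ≈ 27.943, so the balance reaches zero during payment 28.

28 payments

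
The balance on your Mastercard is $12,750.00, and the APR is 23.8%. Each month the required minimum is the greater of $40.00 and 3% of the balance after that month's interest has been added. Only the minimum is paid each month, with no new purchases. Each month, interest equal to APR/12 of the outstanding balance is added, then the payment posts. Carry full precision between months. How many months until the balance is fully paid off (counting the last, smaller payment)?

Monthly rate r = 23.8%/12 = 1.98333% = 0.0198333.
While 3% of the post-interest balance exceeds $40.00, each month B ← (B·(1+r))·(1 − 0.03), i.e. B shrinks by the factor (1+r)·0.97 = 0.98924.
This holds for months 1–211. Entering month 212 the balance is $1,300.19; 3% of the post-interest balance is now below $40.00, so the flat $40.00 minimum applies from here.
From month 212 a fixed $40.00 at rate r clears $1,300.19 in 53 more payments. Total: 211 + 53 = 264 months.

264 months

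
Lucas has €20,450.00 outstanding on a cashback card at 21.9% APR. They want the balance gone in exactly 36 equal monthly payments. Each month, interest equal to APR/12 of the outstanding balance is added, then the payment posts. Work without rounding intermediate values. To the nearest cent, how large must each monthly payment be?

€779.94

Monthly rate r = 21.9%/12 = 1.825% = 0.01825.
Level-payment amortization: P = B₀·r / (1 − (1+r)^(−n)) = 20450.00·0.01825 / (1 − 1.01825^(−36)).
Denominator 1 − (1+r)^(−36) = 0.478516076.
P = 373.212 / 0.478516076 ≈ 779.94.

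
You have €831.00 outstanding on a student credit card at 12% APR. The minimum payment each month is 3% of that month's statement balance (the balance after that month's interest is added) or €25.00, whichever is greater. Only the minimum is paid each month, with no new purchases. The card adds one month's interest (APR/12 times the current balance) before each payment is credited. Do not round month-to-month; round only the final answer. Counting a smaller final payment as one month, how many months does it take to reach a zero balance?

41 months

Monthly rate r = 12%/12 = 1% = 0.01.
While 3% of the post-interest balance exceeds €25.00, each month B ← (B·(1+r))·(1 − 0.03), i.e. B shrinks by the factor (1+r)·0.97 = 0.9797.
This holds for months 1–1. Entering month 2 the balance is €814.13; 3% of the post-interest balance is now below €25.00, so the flat €25.00 minimum applies from here.
From month 2 a fixed €25.00 at rate r clears €814.13 in 40 more payments. Total: 1 + 40 = 41 months.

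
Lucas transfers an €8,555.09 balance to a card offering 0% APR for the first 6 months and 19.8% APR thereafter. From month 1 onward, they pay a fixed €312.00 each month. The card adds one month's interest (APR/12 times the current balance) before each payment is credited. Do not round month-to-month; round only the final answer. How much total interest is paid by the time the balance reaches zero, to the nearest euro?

€1,631

Promo months 1–6 at r₀ = 0%/12 = 0; months 7+ at r₁ = 19.8%/12 = 0.0165.
After month 6 (no interest yet): B = €8,555.09 − 6·€312.00 = €6,683.09.
Then at r₁ with €312.00/mo: n₂ = −ln(1 − r₁·B/P)/ln(1+r₁) ≈ 26.65 → 27 more payments.
Total paid = 32·€312.00 + €202.26 = €10,186.26; interest = €10,186.26 − €8,555.09 = €1,631.17.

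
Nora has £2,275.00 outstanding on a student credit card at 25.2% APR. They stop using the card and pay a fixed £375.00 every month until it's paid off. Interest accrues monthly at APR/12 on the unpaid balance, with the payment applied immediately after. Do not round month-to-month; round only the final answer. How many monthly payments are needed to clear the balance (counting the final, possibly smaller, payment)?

7 payments

Monthly rate r = 25.2%/12 = 2.1% = 0.021.
Recurrence: B ← B·(1+r) − £375.00.
Month 1: interest £47.77; balance after payment £1,947.78.
Month 2: interest £40.90; balance after payment £1,613.68.
Closed form: n = −ln(1 − rB₀/P)/ln(1+r) = −ln(0.8726)/ln(1.021) ≈ 6.557, so the balance reaches zero during payment 7.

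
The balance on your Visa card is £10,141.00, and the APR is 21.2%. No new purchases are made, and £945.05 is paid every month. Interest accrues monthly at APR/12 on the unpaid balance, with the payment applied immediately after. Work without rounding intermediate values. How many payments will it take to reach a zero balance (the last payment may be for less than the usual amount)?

Monthly rate r = 21.2%/12 = 1.76667% = 0.0176667.
Recurrence: B ← B·(1+r) − £945.05.
Month 1: interest £179.16; balance after payment £9,375.11.
Month 2: interest £165.63; balance after payment £8,595.68.
Closed form: n = −ln(1 − rB₀/P)/ln(1+r) = −ln(0.81043)/ln(1.01767) ≈ 12.003, so the balance reaches zero during payment 13.

13 payments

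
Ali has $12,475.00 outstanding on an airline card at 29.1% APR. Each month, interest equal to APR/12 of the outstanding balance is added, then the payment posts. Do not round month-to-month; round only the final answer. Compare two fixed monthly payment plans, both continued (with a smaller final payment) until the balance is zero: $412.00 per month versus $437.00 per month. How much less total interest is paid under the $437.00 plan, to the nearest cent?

$1,294.18

Monthly rate r = 29.1%/12 = 2.425% = 0.02425.
At $412.00/mo: n = ⌈−ln(1 − rB₀/P)/ln(1+r)⌉ = 56 payments (last $128.90); total interest = total paid − $12,475.00 = $10,313.90.
At $437.00/mo: 50 payments (last $81.72); total interest $9,019.72.
Interest saved = $10,313.90 − $9,019.72 = $1,294.18.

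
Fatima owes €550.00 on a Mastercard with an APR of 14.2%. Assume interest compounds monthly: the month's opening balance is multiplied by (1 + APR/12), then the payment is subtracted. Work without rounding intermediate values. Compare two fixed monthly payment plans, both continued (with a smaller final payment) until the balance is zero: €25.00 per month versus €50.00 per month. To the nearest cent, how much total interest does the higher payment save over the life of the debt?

Monthly rate r = 14.2%/12 = 1.18333% = 0.0118333.
At €25.00/mo: n = ⌈−ln(1 − rB₀/P)/ln(1+r)⌉ = 26 payments (last €15.89); total interest = total paid − €550.00 = €90.89.
At €50.00/mo: 12 payments (last €42.76); total interest €42.76.
Interest saved = €90.89 − €42.76 = €48.13.

€48.13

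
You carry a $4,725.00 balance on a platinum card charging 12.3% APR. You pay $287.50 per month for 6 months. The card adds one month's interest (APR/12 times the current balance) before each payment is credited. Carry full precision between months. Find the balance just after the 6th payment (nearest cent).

$3,253.32

Monthly rate r = 12.3%/12 = 1.025% = 0.01025.
Each month: B ← B·(1+r) − $287.50.
Month 1: interest $48.43; balance after payment $4,485.93.
Month 2: interest $45.98; balance after payment $4,244.41.
Month 3: interest $43.51; balance after payment $4,000.42.
Month 4: interest $41.00; balance after payment $3,753.92.
Month 5: interest $38.48; balance after payment $3,504.90.
Month 6: interest $35.93; balance after payment $3,253.32.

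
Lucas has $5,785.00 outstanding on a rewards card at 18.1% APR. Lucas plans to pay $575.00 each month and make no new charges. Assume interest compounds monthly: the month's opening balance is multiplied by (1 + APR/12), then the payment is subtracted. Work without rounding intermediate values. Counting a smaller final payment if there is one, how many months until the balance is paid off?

11 payments

Monthly rate r = 18.1%/12 = 1.50833% = 0.0150833.
Recurrence: B ← B·(1+r) − $575.00.
Month 1: interest $87.26; balance after payment $5,297.26.
Month 2: interest $79.90; balance after payment $4,802.16.
Closed form: n = −ln(1 − rB₀/P)/ln(1+r) = −ln(0.84825)/ln(1.01508) ≈ 10.994, so the balance reaches zero during payment 11.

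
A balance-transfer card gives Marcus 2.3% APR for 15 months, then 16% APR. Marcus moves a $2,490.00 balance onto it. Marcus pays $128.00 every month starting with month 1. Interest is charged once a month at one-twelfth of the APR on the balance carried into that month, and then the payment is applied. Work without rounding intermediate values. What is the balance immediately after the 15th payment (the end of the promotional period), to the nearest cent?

Promo months 1–15 at r₀ = 2.3%/12 = 0.00191667; months 16+ at r₁ = 16%/12 = 0.0133333.
After month 15: iterate B ← B·(1+r₀) − $128.00 for 15 months → $616.58.

$616.58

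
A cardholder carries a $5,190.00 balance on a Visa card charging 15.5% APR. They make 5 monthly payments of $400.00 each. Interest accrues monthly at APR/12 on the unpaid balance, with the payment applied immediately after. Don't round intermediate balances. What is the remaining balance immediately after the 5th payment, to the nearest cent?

Monthly rate r = 15.5%/12 = 1.29167% = 0.0129167.
Each month: B ← B·(1+r) − $400.00.
Month 1: interest $67.04; balance after payment $4,857.04.
Month 2: interest $62.74; balance after payment $4,519.77.
Month 3: interest $58.38; balance after payment $4,178.15.
Month 4: interest $53.97; balance after payment $3,832.12.
Month 5: interest $49.50; balance after payment $3,481.62.

$3,481.62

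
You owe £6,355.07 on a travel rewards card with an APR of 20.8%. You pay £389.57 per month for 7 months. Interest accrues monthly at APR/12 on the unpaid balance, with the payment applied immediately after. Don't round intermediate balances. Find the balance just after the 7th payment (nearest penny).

£4,294.46

Monthly rate r = 20.8%/12 = 1.73333% = 0.0173333.
Each month: B ← B·(1+r) − £389.57.
Month 1: interest £110.15; balance after payment £6,075.65.
Month 2: interest £105.31; balance after payment £5,791.40.
Month 3: interest £100.38; balance after payment £5,502.21.
Month 4: interest £95.37; balance after payment £5,208.01.
Month 5: interest £90.27; balance after payment £4,908.71.
Month 6: interest £85.08; balance after payment £4,604.23.
Month 7: interest £79.81; balance after payment £4,294.46.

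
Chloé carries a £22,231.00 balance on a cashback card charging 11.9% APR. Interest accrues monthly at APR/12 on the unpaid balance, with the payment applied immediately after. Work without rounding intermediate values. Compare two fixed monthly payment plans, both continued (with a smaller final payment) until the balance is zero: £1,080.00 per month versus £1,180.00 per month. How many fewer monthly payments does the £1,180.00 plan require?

3 fewer payments

Monthly rate r = 11.9%/12 = 0.991667% = 0.00991667.
At £1,080.00/mo: n = ⌈−ln(1 − rB₀/P)/ln(1+r)⌉ = 24 payments (last £149.05); total interest = total paid − £22,231.00 = £2,758.05.
At £1,180.00/mo: 21 payments (last £1,131.06); total interest £2,500.06.
Payments saved = 24 − 21 = 3.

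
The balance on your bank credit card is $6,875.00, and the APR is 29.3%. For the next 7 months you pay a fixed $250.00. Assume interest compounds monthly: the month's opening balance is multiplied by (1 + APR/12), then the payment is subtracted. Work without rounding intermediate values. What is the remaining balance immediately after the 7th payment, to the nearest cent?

Monthly rate r = 29.3%/12 = 2.44167% = 0.0244167.
Each month: B ← B·(1+r) − $250.00.
Month 1: interest $167.86; balance after payment $6,792.86.
Month 2: interest $165.86; balance after payment $6,708.72.
Month 3: interest $163.80; balance after payment $6,622.53.
Month 4: interest $161.70; balance after payment $6,534.23.
Month 5: interest $159.54; balance after payment $6,443.77.
Month 6: interest $157.34; balance after payment $6,351.11.
Month 7: interest $155.07; balance after payment $6,256.18.

$6,256.18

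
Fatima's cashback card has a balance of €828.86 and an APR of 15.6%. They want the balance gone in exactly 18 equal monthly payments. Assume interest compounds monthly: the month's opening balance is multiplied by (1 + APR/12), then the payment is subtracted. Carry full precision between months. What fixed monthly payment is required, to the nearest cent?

€51.94

Monthly rate r = 15.6%/12 = 1.3% = 0.013.
Level-payment amortization: P = B₀·r / (1 − (1+r)^(−n)) = 828.86·0.013 / (1 − 1.013^(−18)).
Denominator 1 − (1+r)^(−18) = 0.207443954.
P = 10.7752 / 0.207443954 ≈ 51.94.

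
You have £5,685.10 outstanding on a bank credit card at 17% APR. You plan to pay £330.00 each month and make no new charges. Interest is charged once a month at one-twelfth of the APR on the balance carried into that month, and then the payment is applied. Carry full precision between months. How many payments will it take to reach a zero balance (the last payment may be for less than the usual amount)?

Monthly rate r = 17%/12 = 1.41667% = 0.0141667.
Recurrence: B ← B·(1+r) − £330.00.
Month 1: interest £80.54; balance after payment £5,435.64.
Month 2: interest £77.00; balance after payment £5,182.64.
Closed form: n = −ln(1 − rB₀/P)/ln(1+r) = −ln(0.75594)/ln(1.01417) ≈ 19.889, so the balance reaches zero during payment 20.

20 months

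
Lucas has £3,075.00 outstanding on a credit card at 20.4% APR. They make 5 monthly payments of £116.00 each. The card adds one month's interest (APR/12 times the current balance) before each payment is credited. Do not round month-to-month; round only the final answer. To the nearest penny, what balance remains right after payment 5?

Monthly rate r = 20.4%/12 = 1.7% = 0.017.
Each month: B ← B·(1+r) − £116.00.
Month 1: interest £52.27; balance after payment £3,011.28.
Month 2: interest £51.19; balance after payment £2,946.47.
Month 3: interest £50.09; balance after payment £2,880.56.
Month 4: interest £48.97; balance after payment £2,813.53.
Month 5: interest £47.83; balance after payment £2,745.36.

£2,745.36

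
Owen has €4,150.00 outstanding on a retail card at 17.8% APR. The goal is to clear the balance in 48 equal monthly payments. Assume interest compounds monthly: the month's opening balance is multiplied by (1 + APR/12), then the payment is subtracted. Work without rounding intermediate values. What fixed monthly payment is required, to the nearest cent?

€121.47

Monthly rate r = 17.8%/12 = 1.48333% = 0.0148333.
Level-payment amortization: P = B₀·r / (1 − (1+r)^(−n)) = 4150.00·0.0148333 / (1 − 1.01483^(−48)).
Denominator 1 − (1+r)^(−48) = 0.506765707.
P = 61.5583 / 0.506765707 ≈ 121.47.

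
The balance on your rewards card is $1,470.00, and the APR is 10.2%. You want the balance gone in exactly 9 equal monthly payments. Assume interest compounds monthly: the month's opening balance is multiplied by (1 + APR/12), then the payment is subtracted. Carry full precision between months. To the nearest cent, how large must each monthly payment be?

$170.35

Monthly rate r = 10.2%/12 = 0.85% = 0.0085.
Level-payment amortization: P = B₀·r / (1 − (1+r)^(−n)) = 1470.00·0.0085 / (1 − 1.0085^(−9)).
Denominator 1 − (1+r)^(−9) = 0.0733475527.
P = 12.495 / 0.0733475527 ≈ 170.35.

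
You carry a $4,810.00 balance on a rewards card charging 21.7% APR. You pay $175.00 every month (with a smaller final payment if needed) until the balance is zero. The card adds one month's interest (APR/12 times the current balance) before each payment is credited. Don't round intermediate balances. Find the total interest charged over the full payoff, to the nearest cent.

$1,900.93

Monthly rate r = 21.7%/12 = 1.80833% = 0.0180833.
Payoff takes n = ⌈−ln(1 − rB₀/P)/ln(1+r)⌉ = ⌈38.346⌉ = 39 payments; the last is $60.93.
Total paid = 38·$175.00 + $60.93 = $6,710.93.
Total interest = total paid − principal = $6,710.93 − $4,810.00 = $1,900.93.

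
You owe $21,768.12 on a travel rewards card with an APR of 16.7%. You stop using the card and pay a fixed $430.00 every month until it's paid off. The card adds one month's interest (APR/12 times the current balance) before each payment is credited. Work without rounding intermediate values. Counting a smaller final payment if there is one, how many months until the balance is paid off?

Monthly rate r = 16.7%/12 = 1.39167% = 0.0139167.
Recurrence: B ← B·(1+r) − $430.00.
Month 1: interest $302.94; balance after payment $21,641.06.
Month 2: interest $301.17; balance after payment $21,512.23.
Closed form: n = −ln(1 − rB₀/P)/ln(1+r) = −ln(0.29549)/ln(1.01392) ≈ 88.210, so the balance reaches zero during payment 89.

89 months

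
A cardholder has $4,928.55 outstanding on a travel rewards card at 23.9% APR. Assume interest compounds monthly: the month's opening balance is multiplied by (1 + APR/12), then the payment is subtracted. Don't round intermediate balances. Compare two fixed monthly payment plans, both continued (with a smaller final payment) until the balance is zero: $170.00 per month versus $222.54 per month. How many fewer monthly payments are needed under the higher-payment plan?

Monthly rate r = 23.9%/12 = 1.99167% = 0.0199167.
At $170.00/mo: n = ⌈−ln(1 − rB₀/P)/ln(1+r)⌉ = 44 payments (last $115.54); total interest = total paid − $4,928.55 = $2,496.99.
At $222.54/mo: 30 payments (last $111.82); total interest $1,636.93.
Payments saved = 44 − 30 = 14.

14 fewer payments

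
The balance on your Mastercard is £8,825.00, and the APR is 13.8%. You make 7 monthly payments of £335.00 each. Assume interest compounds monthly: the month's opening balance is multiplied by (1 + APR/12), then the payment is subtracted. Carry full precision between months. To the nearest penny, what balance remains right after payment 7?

£7,132.93

Monthly rate r = 13.8%/12 = 1.15% = 0.0115.
Each month: B ← B·(1+r) − £335.00.
Month 1: interest £101.49; balance after payment £8,591.49.
Month 2: interest £98.80; balance after payment £8,355.29.
Month 3: interest £96.09; balance after payment £8,116.38.
Month 4: interest £93.34; balance after payment £7,874.71.
Month 5: interest £90.56; balance after payment £7,630.27.
Month 6: interest £87.75; balance after payment £7,383.02.
Month 7: interest £84.90; balance after payment £7,132.93.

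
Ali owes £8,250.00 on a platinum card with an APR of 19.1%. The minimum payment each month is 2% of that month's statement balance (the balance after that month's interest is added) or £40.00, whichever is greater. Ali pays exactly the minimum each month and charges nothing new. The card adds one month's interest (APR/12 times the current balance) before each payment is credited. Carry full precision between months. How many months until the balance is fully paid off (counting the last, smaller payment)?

Monthly rate r = 19.1%/12 = 1.59167% = 0.0159167.
While 2% of the post-interest balance exceeds £40.00, each month B ← (B·(1+r))·(1 − 0.02), i.e. B shrinks by the factor (1+r)·0.98 = 0.9956.
This holds for months 1–325. Entering month 326 the balance is £1,967.01; 2% of the post-interest balance is now below £40.00, so the flat £40.00 minimum applies from here.
From month 326 a fixed £40.00 at rate r clears £1,967.01 in 97 more payments. Total: 325 + 97 = 422 months.

422 months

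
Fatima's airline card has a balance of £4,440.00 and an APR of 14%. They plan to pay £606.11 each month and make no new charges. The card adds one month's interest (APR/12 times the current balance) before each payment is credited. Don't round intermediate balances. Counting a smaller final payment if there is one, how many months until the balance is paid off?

8 months

Monthly rate r = 14%/12 = 1.16667% = 0.0116667.
Recurrence: B ← B·(1+r) − £606.11.
Month 1: interest £51.80; balance after payment £3,885.69.
Month 2: interest £45.33; balance after payment £3,324.91.
Closed form: n = −ln(1 − rB₀/P)/ln(1+r) = −ln(0.91454)/ln(1.01167) ≈ 7.702, so the balance reaches zero during payment 8.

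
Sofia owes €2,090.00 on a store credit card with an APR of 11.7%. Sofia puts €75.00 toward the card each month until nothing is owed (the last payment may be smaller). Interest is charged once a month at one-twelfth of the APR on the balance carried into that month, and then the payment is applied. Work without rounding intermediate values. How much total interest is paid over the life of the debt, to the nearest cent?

€360.74

Monthly rate r = 11.7%/12 = 0.975% = 0.00975.
Payoff takes n = ⌈−ln(1 − rB₀/P)/ln(1+r)⌉ = ⌈32.675⌉ = 33 payments; the last is €50.74.
Total paid = 32·€75.00 + €50.74 = €2,450.74.
Total interest = total paid − principal = €2,450.74 − €2,090.00 = €360.74.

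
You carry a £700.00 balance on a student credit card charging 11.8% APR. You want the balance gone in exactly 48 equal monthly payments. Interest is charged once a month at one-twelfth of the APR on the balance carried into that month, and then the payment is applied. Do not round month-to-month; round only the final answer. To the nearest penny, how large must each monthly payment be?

£18.37

Monthly rate r = 11.8%/12 = 0.983333% = 0.00983333.
Level-payment amortization: P = B₀·r / (1 − (1+r)^(−n)) = 700.00·0.00983333 / (1 − 1.00983^(−48)).
Denominator 1 − (1+r)^(−48) = 0.374806724.
P = 6.88333 / 0.374806724 ≈ 18.37.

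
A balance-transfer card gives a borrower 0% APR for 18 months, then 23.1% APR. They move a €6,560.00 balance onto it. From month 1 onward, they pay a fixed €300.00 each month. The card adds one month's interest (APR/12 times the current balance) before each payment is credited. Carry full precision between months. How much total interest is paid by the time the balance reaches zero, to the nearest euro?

€57

Promo months 1–18 at r₀ = 0%/12 = 0; months 19+ at r₁ = 23.1%/12 = 0.01925.
After month 18 (no interest yet): B = €6,560.00 − 18·€300.00 = €1,160.00.
Then at r₁ with €300.00/mo: n₂ = −ln(1 − r₁·B/P)/ln(1+r₁) ≈ 4.06 → 5 more payments.
Total paid = 22·€300.00 + €17.16 = €6,617.16; interest = €6,617.16 − €6,560.00 = €57.16.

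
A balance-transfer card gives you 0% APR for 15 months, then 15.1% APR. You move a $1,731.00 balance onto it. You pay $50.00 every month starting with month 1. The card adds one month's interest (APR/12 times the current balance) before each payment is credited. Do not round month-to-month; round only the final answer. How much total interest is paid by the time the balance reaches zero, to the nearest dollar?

$153

Promo months 1–15 at r₀ = 0%/12 = 0; months 16+ at r₁ = 15.1%/12 = 0.0125833.
After month 15 (no interest yet): B = $1,731.00 − 15·$50.00 = $981.00.
Then at r₁ with $50.00/mo: n₂ = −ln(1 − r₁·B/P)/ln(1+r₁) ≈ 22.67 → 23 more payments.
Total paid = 37·$50.00 + $33.78 = $1,883.78; interest = $1,883.78 − $1,731.00 = $152.78.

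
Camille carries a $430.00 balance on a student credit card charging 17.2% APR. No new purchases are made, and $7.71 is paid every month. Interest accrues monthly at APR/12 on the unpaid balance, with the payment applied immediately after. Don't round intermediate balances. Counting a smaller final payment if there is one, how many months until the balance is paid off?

113 months

Monthly rate r = 17.2%/12 = 1.43333% = 0.0143333.
Recurrence: B ← B·(1+r) − $7.71.
Month 1: interest $6.16; balance after payment $428.45.
Month 2: interest $6.14; balance after payment $426.88.
Closed form: n = −ln(1 − rB₀/P)/ln(1+r) = −ln(0.20061)/ln(1.01433) ≈ 112.877, so the balance reaches zero during payment 113.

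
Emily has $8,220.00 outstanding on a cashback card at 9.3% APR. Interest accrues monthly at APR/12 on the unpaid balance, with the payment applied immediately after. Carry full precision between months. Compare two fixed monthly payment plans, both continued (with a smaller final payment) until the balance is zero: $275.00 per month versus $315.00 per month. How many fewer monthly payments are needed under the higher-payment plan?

Monthly rate r = 9.3%/12 = 0.775% = 0.00775.
At $275.00/mo: n = ⌈−ln(1 − rB₀/P)/ln(1+r)⌉ = 35 payments (last $36.87); total interest = total paid − $8,220.00 = $1,166.87.
At $315.00/mo: 30 payments (last $84.35); total interest $999.35.
Payments saved = 35 − 30 = 5.

5 fewer payments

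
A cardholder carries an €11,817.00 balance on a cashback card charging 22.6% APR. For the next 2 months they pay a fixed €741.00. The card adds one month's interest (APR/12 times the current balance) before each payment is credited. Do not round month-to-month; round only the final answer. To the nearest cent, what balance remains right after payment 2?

Monthly rate r = 22.6%/12 = 1.88333% = 0.0188333.
Each month: B ← B·(1+r) − €741.00.
Month 1: interest €222.55; balance after payment €11,298.55.
Month 2: interest €212.79; balance after payment €10,770.34.

€10,770.34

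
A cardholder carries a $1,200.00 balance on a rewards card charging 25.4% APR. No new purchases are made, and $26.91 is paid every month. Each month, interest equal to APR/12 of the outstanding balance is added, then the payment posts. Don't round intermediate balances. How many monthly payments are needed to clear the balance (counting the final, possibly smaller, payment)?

138 months

Monthly rate r = 25.4%/12 = 2.11667% = 0.0211667.
Recurrence: B ← B·(1+r) − $26.91.
Month 1: interest $25.40; balance after payment $1,198.49.
Month 2: interest $25.37; balance after payment $1,196.95.
Closed form: n = −ln(1 − rB₀/P)/ln(1+r) = −ln(0.056113)/ln(1.02117) ≈ 137.517, so the balance reaches zero during payment 138.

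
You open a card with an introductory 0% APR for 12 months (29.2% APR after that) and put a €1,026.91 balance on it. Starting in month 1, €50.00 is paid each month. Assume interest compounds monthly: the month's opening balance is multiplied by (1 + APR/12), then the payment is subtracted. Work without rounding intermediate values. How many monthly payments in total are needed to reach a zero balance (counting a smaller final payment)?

22 months

Promo months 1–12 at r₀ = 0%/12 = 0; months 13+ at r₁ = 29.2%/12 = 0.0243333.
After month 12 (no interest yet): B = €1,026.91 − 12·€50.00 = €426.91.
Then at r₁ with €50.00/mo: n₂ = −ln(1 − r₁·B/P)/ln(1+r₁) ≈ 9.69 → 10 more payments.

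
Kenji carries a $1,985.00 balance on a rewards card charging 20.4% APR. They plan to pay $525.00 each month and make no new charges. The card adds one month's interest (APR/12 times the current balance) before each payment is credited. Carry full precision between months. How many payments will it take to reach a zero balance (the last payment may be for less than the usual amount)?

4 months

Monthly rate r = 20.4%/12 = 1.7% = 0.017.
Recurrence: B ← B·(1+r) − $525.00.
Month 1: interest $33.74; balance after payment $1,493.74.
Month 2: interest $25.39; balance after payment $994.14.
Month 3: interest $16.90; balance after payment $486.04.
Month 4: interest $8.26; balance after payment $0.00.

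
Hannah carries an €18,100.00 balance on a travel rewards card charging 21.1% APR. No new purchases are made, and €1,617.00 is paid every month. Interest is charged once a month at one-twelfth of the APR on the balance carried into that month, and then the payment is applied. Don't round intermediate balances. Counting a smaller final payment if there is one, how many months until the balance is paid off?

13 months

Monthly rate r = 21.1%/12 = 1.75833% = 0.0175833.
Recurrence: B ← B·(1+r) − €1,617.00.
Month 1: interest €318.26; balance after payment €16,801.26.
Month 2: interest €295.42; balance after payment €15,479.68.
Closed form: n = −ln(1 − rB₀/P)/ln(1+r) = −ln(0.80318)/ln(1.01758) ≈ 12.574, so the balance reaches zero during payment 13.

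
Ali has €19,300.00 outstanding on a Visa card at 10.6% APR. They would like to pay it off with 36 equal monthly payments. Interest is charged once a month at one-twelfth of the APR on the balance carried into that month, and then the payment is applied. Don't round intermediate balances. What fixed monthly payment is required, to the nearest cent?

€628.21

Monthly rate r = 10.6%/12 = 0.883333% = 0.00883333.
Level-payment amortization: P = B₀·r / (1 − (1+r)^(−n)) = 19300.00·0.00883333 / (1 − 1.00883^(−36)).
Denominator 1 − (1+r)^(−36) = 0.271380562.
P = 170.483 / 0.271380562 ≈ 628.21.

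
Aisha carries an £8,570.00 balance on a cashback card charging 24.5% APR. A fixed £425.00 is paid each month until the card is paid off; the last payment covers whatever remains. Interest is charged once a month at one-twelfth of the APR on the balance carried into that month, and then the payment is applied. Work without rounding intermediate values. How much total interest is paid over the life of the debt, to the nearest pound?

£2,586

Monthly rate r = 24.5%/12 = 2.04167% = 0.0204167.
Payoff takes n = ⌈−ln(1 − rB₀/P)/ln(1+r)⌉ = ⌈26.249⌉ = 27 payments; the last is £106.46.
Total paid = 26·£425.00 + £106.46 = £11,156.46.
Total interest = total paid − principal = £11,156.46 − £8,570.00 = £2,586.46.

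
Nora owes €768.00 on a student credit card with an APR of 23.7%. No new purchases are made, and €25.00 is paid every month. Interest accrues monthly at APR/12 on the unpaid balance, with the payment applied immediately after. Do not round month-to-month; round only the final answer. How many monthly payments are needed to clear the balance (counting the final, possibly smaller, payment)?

48 payments

Monthly rate r = 23.7%/12 = 1.975% = 0.01975.
Recurrence: B ← B·(1+r) − €25.00.
Month 1: interest €15.17; balance after payment €758.17.
Month 2: interest €14.97; balance after payment €748.14.
Closed form: n = −ln(1 − rB₀/P)/ln(1+r) = −ln(0.39328)/ln(1.01975) ≈ 47.717, so the balance reaches zero during payment 48.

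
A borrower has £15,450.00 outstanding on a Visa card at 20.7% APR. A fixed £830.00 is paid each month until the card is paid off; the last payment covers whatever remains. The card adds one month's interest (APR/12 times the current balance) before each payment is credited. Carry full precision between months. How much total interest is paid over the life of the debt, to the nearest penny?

Monthly rate r = 20.7%/12 = 1.725% = 0.01725.
Payoff takes n = ⌈−ln(1 − rB₀/P)/ln(1+r)⌉ = ⌈22.644⌉ = 23 payments; the last is £536.26.
Total paid = 22·£830.00 + £536.26 = £18,796.26.
Total interest = total paid − principal = £18,796.26 − £15,450.00 = £3,346.26.

£3,346.26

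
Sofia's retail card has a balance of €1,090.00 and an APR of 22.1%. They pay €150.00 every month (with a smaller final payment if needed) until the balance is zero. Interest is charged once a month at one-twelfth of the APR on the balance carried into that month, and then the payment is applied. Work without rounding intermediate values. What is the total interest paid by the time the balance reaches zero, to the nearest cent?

€91.07

Monthly rate r = 22.1%/12 = 1.84167% = 0.0184167.
Payoff takes n = ⌈−ln(1 − rB₀/P)/ln(1+r)⌉ = ⌈7.873⌉ = 8 payments; the last is €131.07.
Total paid = 7·€150.00 + €131.07 = €1,181.07.
Total interest = total paid − principal = €1,181.07 − €1,090.00 = €91.07.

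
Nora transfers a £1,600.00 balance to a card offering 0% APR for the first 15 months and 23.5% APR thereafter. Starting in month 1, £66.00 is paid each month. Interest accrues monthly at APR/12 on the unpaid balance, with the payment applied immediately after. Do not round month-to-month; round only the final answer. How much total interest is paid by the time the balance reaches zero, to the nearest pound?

£70

Promo months 1–15 at r₀ = 0%/12 = 0; months 16+ at r₁ = 23.5%/12 = 0.0195833.
After month 15 (no interest yet): B = £1,600.00 − 15·£66.00 = £610.00.
Then at r₁ with £66.00/mo: n₂ = −ln(1 − r₁·B/P)/ln(1+r₁) ≈ 10.30 → 11 more payments.
Total paid = 25·£66.00 + £19.63 = £1,669.63; interest = £1,669.63 − £1,600.00 = £69.63.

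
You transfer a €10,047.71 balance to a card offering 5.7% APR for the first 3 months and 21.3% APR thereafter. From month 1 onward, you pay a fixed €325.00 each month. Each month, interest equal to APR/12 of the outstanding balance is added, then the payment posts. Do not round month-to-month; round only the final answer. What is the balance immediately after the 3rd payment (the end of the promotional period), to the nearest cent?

€9,211.93

Promo months 1–3 at r₀ = 5.7%/12 = 0.00475; months 4+ at r₁ = 21.3%/12 = 0.01775.
After month 3: iterate B ← B·(1+r₀) − €325.00 for 3 months → €9,211.93.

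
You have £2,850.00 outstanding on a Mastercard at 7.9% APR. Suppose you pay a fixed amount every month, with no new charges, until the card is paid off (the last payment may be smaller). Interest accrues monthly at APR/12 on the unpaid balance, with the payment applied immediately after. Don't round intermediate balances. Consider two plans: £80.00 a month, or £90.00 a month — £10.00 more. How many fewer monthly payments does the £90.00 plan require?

Monthly rate r = 7.9%/12 = 0.658333% = 0.00658333.
At £80.00/mo: n = ⌈−ln(1 − rB₀/P)/ln(1+r)⌉ = 41 payments (last £58.53); total interest = total paid − £2,850.00 = £408.53.
At £90.00/mo: 36 payments (last £56.70); total interest £356.70.
Payments saved = 41 − 36 = 5.

5 fewer payments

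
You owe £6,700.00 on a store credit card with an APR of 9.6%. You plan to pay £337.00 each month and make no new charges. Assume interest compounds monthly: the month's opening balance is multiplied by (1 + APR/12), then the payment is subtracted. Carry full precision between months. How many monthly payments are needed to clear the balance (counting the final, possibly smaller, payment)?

Monthly rate r = 9.6%/12 = 0.8% = 0.008.
Recurrence: B ← B·(1+r) − £337.00.
Month 1: interest £53.60; balance after payment £6,416.60.
Month 2: interest £51.33; balance after payment £6,130.93.
Closed form: n = −ln(1 − rB₀/P)/ln(1+r) = −ln(0.84095)/ln(1.008) ≈ 21.739, so the balance reaches zero during payment 22.

22 months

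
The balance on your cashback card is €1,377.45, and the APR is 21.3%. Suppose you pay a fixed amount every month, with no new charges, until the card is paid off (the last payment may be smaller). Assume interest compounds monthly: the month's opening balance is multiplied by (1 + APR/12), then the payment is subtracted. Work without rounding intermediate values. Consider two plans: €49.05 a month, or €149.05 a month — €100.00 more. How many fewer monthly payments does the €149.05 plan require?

29 fewer payments

Monthly rate r = 21.3%/12 = 1.775% = 0.01775.
At €49.05/mo: n = ⌈−ln(1 − rB₀/P)/ln(1+r)⌉ = 40 payments (last €10.96); total interest = total paid − €1,377.45 = €546.46.
At €149.05/mo: 11 payments (last €27.54); total interest €140.59.
Payments saved = 40 − 11 = 29.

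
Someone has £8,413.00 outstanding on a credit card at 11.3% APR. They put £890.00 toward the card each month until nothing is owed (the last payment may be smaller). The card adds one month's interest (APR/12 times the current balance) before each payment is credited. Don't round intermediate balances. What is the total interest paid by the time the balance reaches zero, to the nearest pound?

£440

Monthly rate r = 11.3%/12 = 0.941667% = 0.00941667.
Payoff takes n = ⌈−ln(1 − rB₀/P)/ln(1+r)⌉ = ⌈9.947⌉ = 10 payments; the last is £842.89.
Total paid = 9·£890.00 + £842.89 = £8,852.89.
Total interest = total paid − principal = £8,852.89 − £8,413.00 = £439.89.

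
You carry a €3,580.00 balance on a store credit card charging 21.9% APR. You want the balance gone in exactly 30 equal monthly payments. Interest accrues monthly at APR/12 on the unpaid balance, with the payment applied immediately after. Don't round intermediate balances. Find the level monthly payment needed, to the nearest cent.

Monthly rate r = 21.9%/12 = 1.825% = 0.01825.
Level-payment amortization: P = B₀·r / (1 − (1+r)^(−n)) = 3580.00·0.01825 / (1 − 1.01825^(−30)).
Denominator 1 − (1+r)^(−30) = 0.418744016.
P = 65.335 / 0.418744016 ≈ 156.03.

€156.03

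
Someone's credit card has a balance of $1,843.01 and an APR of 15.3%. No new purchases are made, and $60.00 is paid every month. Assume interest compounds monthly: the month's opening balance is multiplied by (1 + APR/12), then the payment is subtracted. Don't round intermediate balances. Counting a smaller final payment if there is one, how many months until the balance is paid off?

40 payments

Monthly rate r = 15.3%/12 = 1.275% = 0.01275.
Recurrence: B ← B·(1+r) − $60.00.
Month 1: interest $23.50; balance after payment $1,806.51.
Month 2: interest $23.03; balance after payment $1,769.54.
Closed form: n = −ln(1 − rB₀/P)/ln(1+r) = −ln(0.60836)/ln(1.01275) ≈ 39.227, so the balance reaches zero during payment 40.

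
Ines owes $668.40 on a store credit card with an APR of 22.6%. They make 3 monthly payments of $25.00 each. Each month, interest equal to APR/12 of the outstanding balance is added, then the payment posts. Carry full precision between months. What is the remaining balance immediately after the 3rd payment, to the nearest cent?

$630.46

Monthly rate r = 22.6%/12 = 1.88333% = 0.0188333.
Each month: B ← B·(1+r) − $25.00.
Month 1: interest $12.59; balance after payment $655.99.
Month 2: interest $12.35; balance after payment $643.34.
Month 3: interest $12.12; balance after payment $630.46.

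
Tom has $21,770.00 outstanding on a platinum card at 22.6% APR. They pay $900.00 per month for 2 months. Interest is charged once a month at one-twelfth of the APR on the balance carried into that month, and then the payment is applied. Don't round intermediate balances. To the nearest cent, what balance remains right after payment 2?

Monthly rate r = 22.6%/12 = 1.88333% = 0.0188333.
Each month: B ← B·(1+r) − $900.00.
Month 1: interest $410.00; balance after payment $21,280.00.
Month 2: interest $400.77; balance after payment $20,780.78.

$20,780.78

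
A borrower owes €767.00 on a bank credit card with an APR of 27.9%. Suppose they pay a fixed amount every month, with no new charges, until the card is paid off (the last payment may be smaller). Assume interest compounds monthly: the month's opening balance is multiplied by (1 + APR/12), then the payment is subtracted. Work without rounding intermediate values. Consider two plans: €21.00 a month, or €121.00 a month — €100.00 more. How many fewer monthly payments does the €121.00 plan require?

76 fewer payments

Monthly rate r = 27.9%/12 = 2.325% = 0.02325.
At €21.00/mo: n = ⌈−ln(1 − rB₀/P)/ln(1+r)⌉ = 83 payments (last €6.43); total interest = total paid − €767.00 = €961.43.
At €121.00/mo: 7 payments (last €113.46); total interest €72.46.
Payments saved = 83 − 7 = 76.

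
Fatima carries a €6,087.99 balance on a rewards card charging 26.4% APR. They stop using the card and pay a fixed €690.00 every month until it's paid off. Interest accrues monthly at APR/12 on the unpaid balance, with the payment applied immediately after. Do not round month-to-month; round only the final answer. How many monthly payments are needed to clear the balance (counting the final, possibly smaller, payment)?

10 months

Monthly rate r = 26.4%/12 = 2.2% = 0.022.
Recurrence: B ← B·(1+r) − €690.00.
Month 1: interest €133.94; balance after payment €5,531.93.
Month 2: interest €121.70; balance after payment €4,963.63.
Closed form: n = −ln(1 − rB₀/P)/ln(1+r) = −ln(0.80589)/ln(1.022) ≈ 9.917, so the balance reaches zero during payment 10.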